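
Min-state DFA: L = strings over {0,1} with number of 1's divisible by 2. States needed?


Track (count of 1) mod 2: states 0..1, accept at 0
Minimal DFA: 2 states


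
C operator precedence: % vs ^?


'%' is multiplicative (level 10); '^' is bitwise XOR (level 4)
Higher level binds tighter
'%' has higher precedence than '^'


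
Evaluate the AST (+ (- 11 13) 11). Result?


Evaluate inner: (- 11 13) = -2
Evaluate root: (+ -2 11) = 9
Result: 9


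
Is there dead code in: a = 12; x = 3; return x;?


a is assigned but never read
Dead: 'a = 12'


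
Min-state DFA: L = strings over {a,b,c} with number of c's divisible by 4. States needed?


Track (count of c) mod 4: states 0..3, accept at 0
Minimal DFA: 4 states


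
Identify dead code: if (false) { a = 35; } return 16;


condition is constant false, so the whole block is unreachable
Dead: 'if (false) { a = 35; }'


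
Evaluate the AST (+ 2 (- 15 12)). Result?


Evaluate inner: (- 15 12) = 3
Evaluate root: (+ 2 3) = 5
Result: 5


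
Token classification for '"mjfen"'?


Pattern: double-quoted sequence
Type: STRING_LITERAL


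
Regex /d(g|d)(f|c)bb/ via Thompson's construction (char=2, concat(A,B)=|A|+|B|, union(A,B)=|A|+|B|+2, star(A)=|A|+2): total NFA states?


Syntax tree has 7 char leaf(s), 2 union(s), 0 star(s)
chars contribute 7×2 = 14; each union adds +2; each star adds +2
Total: 14 + 4 + 0 = 18 states


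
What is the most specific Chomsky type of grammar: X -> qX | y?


Right-linear: every RHS is a terminal or a terminal followed by one nonterminal
Classification: Type 3 (Regular)


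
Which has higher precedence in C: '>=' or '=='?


'>=' is relational (level 7); '==' is equality (level 6)
Higher level binds tighter
'>=' has higher precedence than '=='


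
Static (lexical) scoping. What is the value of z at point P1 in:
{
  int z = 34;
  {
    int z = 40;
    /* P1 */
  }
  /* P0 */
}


z declared in the same block as P1
z = 40


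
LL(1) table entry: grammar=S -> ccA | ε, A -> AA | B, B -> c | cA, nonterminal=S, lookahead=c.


For [S, c]: 'c' ∈ FIRST(ccA)
Entry: S -> ccA


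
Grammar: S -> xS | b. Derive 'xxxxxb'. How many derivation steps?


Derivation: S => xS => xxS => xxxS => xxxxS => xxxxxS => xxxxxb
Steps: 6


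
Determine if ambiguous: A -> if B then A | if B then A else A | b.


dangling else: 'if B then if B then b else b' parses two ways
Ambiguous


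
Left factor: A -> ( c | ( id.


Common prefix: '('
Factored: A -> ( A', A' -> c | id


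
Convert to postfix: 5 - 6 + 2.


Left to right (same or higher precedence on left)
Postfix: 5 6 - 2 +


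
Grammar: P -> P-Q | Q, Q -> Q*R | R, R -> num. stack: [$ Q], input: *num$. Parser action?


shift '*' to continue Q -> Q*R
Action: shift


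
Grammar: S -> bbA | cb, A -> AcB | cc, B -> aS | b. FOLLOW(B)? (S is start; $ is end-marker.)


$ ∈ FOLLOW(S). For each A -> αBβ: add FIRST(β)\{ε} to FOLLOW(B); if β nullable, add FOLLOW(A).
FOLLOW(B) = {$, c}


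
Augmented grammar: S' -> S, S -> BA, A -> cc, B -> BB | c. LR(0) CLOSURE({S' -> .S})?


Start: S' -> .S
For each item with dot before a nonterminal B, add B -> .γ for every B-production
Closure: [S' -> .S, S -> .BA, B -> .BB, B -> .c]


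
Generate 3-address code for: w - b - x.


Break into single-operator statements:
t1 = w - b
t2 = t1 - x


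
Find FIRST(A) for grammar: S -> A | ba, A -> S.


Per alternative of A: FIRST(S) = {b}
FIRST(A) = {b}


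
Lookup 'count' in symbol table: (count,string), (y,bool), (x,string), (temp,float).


Lookup 'count' → type string


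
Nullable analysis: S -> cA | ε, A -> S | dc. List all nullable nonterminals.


A nonterminal is nullable iff some alternative derives ε (directly, or every symbol in it is nullable)
Nullable: {A, S}


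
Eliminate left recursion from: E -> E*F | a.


Left-recursive alternatives: E*F; non-recursive: a
Introduce E': E -> aE', E' -> *FE' | ε


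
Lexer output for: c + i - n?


Scan left to right, longest-match per lexeme
Tokens: ID(c), OP(+), ID(i), OP(-), ID(n)


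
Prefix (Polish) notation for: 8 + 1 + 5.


left-to-right (same/higher precedence on left): tree is (+ (+ 8 1) 5)
Prefix: + + 8 1 5


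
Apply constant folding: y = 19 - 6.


19 - 6 = 13 at compile time
Optimized: y = 13


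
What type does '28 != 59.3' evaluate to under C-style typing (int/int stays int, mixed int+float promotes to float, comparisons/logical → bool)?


Operand types: int != float
Rule: comparison yields bool
Result type: bool


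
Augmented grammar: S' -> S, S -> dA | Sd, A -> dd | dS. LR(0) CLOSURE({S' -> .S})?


Start: S' -> .S
For each item with dot before a nonterminal B, add B -> .γ for every B-production
Closure: [S' -> .S, S -> .dA, S -> .Sd]


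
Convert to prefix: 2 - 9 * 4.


'*' binds tighter: tree is (- 2 (* 9 4))
Prefix: - 2 * 9 4


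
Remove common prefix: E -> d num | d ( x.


Common prefix: 'd'
Factored: E -> d E', E' -> num | ( x


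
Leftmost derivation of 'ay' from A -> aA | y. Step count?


Derivation: A => aA => ay
Steps: 2


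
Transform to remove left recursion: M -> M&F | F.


Left-recursive alternatives: M&F; non-recursive: F
Introduce M': M -> FM', M' -> &FM' | ε


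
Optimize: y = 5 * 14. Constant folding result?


5 * 14 = 70 at compile time
Optimized: y = 70


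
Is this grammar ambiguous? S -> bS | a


right-linear, alternatives start with distinct terminals 'b' vs 'a': unique leftmost derivation
Unambiguous


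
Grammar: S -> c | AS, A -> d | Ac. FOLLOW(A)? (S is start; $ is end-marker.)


$ ∈ FOLLOW(S). For each A -> αBβ: add FIRST(β)\{ε} to FOLLOW(B); if β nullable, add FOLLOW(A).
FOLLOW(A) = {c, d}


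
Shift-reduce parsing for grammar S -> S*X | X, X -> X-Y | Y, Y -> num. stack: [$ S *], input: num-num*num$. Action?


no handle ('S*' is not any RHS); shift 'num'
Action: shift


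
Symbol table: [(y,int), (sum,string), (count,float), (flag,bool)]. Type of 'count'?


Lookup 'count' → type float


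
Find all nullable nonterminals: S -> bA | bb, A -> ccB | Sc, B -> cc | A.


A nonterminal is nullable iff some alternative derives ε (directly, or every symbol in it is nullable)
Nullable: {}


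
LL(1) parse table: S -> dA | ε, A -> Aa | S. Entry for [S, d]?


For [S, d]: 'd' ∈ FIRST(dA)
Entry: S -> dA


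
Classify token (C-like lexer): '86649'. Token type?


Pattern: digits only
Type: INTEGER_LITERAL


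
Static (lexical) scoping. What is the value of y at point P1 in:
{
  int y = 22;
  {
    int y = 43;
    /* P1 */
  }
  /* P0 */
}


y declared in the same block as P1
y = 43


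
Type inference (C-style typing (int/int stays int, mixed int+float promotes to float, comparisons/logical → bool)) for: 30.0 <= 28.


Operand types: float <= int
Rule: comparison yields bool
Result type: bool


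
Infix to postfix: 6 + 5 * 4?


* has higher precedence, evaluate 5*4 first
Postfix: 6 5 4 * +


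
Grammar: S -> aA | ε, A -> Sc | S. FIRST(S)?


Per alternative of S: FIRST(aA) = {a}; FIRST(ε) = {ε}
FIRST(S) = {a, ε}


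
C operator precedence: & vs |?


'&' is bitwise AND (level 5); '|' is bitwise OR (level 3)
Higher level binds tighter
'&' has higher precedence than '|'


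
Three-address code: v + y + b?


Break into single-operator statements:
t1 = v + y
t2 = t1 + b


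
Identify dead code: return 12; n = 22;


statement follows a return and is unreachable
Dead: 'n = 22'


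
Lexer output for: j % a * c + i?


Scan left to right, longest-match per lexeme
Tokens: ID(j), OP(%), ID(a), OP(*), ID(c), OP(+), ID(i)


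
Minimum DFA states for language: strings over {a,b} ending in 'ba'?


Track the longest suffix of input matching a prefix of 'ba': 3 classes (prefixes of length 0..2)
Minimal DFA: 3 states


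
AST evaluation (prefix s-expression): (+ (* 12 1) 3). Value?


Evaluate inner: (* 12 1) = 12
Evaluate root: (+ 12 3) = 15
Result: 15


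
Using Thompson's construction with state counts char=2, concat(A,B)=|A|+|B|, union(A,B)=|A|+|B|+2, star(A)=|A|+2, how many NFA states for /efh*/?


Syntax tree has 3 char leaf(s), 0 union(s), 1 star(s)
chars contribute 3×2 = 6; each union adds +2; each star adds +2
Total: 6 + 0 + 2 = 8 states


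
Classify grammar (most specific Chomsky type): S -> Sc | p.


Left-linear: every RHS is a terminal or one nonterminal followed by a terminal
Classification: Type 3 (Regular)


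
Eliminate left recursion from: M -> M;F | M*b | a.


Left-recursive alternatives: M;F, M*b; non-recursive: a
Introduce M': M -> aM', M' -> ;FM' | *bM' | ε


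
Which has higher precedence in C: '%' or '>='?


'%' is multiplicative (level 10); '>=' is relational (level 7)
Higher level binds tighter
'%' has higher precedence than '>='


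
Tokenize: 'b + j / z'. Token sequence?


Scan left to right, longest-match per lexeme
Tokens: ID(b), OP(+), ID(j), OP(/), ID(z)


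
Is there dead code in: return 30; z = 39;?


statement follows a return and is unreachable
Dead: 'z = 39'


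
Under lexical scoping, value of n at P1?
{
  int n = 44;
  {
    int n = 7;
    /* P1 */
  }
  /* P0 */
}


n declared in the same block as P1
n = 7


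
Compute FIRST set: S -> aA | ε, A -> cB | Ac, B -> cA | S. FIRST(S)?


Per alternative of S: FIRST(aA) = {a}; FIRST(ε) = {ε}
FIRST(S) = {a, ε}


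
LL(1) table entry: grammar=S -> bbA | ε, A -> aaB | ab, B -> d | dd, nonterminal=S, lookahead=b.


For [S, b]: 'b' ∈ FIRST(bbA)
Entry: S -> bbA


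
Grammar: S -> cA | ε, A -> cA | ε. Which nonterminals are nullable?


A nonterminal is nullable iff some alternative derives ε (directly, or every symbol in it is nullable)
Nullable: {A, S}


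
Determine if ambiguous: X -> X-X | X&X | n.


'n-n&n' has two parse trees (no precedence encoded between - and &)
Ambiguous


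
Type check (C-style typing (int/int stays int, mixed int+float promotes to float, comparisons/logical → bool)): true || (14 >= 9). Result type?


Operand types: bool || bool
Rule: logical operators take bool operands and yield bool
Result type: bool


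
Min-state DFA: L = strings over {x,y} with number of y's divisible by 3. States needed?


Track (count of y) mod 3: states 0..2, accept at 0
Minimal DFA: 3 states


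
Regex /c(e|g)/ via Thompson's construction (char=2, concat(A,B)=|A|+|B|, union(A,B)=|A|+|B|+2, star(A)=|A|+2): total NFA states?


Syntax tree has 3 char leaf(s), 1 union(s), 0 star(s)
chars contribute 3×2 = 6; each union adds +2; each star adds +2
Total: 6 + 2 + 0 = 8 states


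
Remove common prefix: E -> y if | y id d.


Common prefix: 'y'
Factored: E -> y E', E' -> if | id d


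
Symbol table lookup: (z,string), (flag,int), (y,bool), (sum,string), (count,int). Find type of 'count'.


Lookup 'count' → type int


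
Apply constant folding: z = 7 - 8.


7 - 8 = -1 at compile time
Optimized: z = -1


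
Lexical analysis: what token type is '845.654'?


Pattern: digits with a decimal point
Type: FLOAT_LITERAL


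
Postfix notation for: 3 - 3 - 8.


Left to right (same or higher precedence on left)
Postfix: 3 3 - 8 -


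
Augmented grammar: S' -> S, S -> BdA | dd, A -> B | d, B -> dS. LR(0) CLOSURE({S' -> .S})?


Start: S' -> .S
For each item with dot before a nonterminal B, add B -> .γ for every B-production
Closure: [S' -> .S, S -> .BdA, S -> .dd, B -> .dS]


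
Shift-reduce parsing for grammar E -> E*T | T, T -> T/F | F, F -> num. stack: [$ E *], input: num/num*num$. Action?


no handle ('E*' is not any RHS); shift 'num'
Action: shift


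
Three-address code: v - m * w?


Break into single-operator statements:
t1 = m * w
t2 = v - t1


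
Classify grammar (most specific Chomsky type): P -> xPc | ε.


Single nonterminal LHS, but x^n c^n is not regular
Classification: Type 2 (Context-Free)


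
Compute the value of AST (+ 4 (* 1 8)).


Evaluate inner: (* 1 8) = 8
Evaluate root: (+ 4 8) = 12
Result: 12


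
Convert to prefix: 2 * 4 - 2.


left-to-right (same/higher precedence on left): tree is (- (* 2 4) 2)
Prefix: - * 2 4 2


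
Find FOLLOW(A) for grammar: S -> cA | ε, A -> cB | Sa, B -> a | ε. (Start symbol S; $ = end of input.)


$ ∈ FOLLOW(S). For each A -> αBβ: add FIRST(β)\{ε} to FOLLOW(B); if β nullable, add FOLLOW(A).
FOLLOW(A) = {$, a}


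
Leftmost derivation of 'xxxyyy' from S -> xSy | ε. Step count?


Derivation: S => xSy => xxSyy => xxxSyyy => xxxyyy
Steps: 4


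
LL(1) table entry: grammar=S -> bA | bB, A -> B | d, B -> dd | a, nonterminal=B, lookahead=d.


For [B, d]: 'd' ∈ FIRST(dd)
Entry: B -> dd


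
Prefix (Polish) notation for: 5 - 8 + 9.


left-to-right (same/higher precedence on left): tree is (+ (- 5 8) 9)
Prefix: + - 5 8 9


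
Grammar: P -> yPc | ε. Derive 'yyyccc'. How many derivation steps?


Derivation: P => yPc => yyPcc => yyyPccc => yyyccc
Steps: 4


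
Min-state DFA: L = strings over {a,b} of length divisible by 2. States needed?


Track length mod 2: states 0..1, accept at 0
Minimal DFA: 2 states


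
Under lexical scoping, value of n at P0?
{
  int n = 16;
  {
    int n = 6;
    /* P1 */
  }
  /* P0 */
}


n declared in the same block as P0
n = 16


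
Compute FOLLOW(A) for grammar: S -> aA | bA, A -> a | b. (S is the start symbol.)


$ ∈ FOLLOW(S). For each A -> αBβ: add FIRST(β)\{ε} to FOLLOW(B); if β nullable, add FOLLOW(A).
FOLLOW(A) = {$}


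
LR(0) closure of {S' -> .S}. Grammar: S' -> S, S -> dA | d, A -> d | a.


Start: S' -> .S
For each item with dot before a nonterminal B, add B -> .γ for every B-production
Closure: [S' -> .S, S -> .dA, S -> .d]


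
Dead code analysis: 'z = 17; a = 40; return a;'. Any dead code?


z is assigned but never read
Dead: 'z = 17'


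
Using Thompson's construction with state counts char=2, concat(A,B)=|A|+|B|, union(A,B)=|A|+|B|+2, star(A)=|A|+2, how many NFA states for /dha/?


Syntax tree has 3 char leaf(s), 0 union(s), 0 star(s)
chars contribute 3×2 = 6; each union adds +2; each star adds +2
Total: 6 + 0 + 0 = 6 states


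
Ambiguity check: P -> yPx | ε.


balanced y^n…x^n: each string has a unique parse
Unambiguous


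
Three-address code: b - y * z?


Break into single-operator statements:
t1 = y * z
t2 = b - t1


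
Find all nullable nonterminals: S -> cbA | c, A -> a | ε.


A nonterminal is nullable iff some alternative derives ε (directly, or every symbol in it is nullable)
Nullable: {A}


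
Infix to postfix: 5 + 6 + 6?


Left to right (same or higher precedence on left)
Postfix: 5 6 + 6 +


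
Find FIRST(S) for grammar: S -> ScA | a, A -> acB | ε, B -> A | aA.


Per alternative of S: FIRST(ScA) = {a}; FIRST(a) = {a}
FIRST(S) = {a}


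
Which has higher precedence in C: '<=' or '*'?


'*' is multiplicative (level 10); '<=' is relational (level 7)
Higher level binds tighter
'*' has higher precedence than '<='


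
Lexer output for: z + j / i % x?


Scan left to right, longest-match per lexeme
Tokens: ID(z), OP(+), ID(j), OP(/), ID(i), OP(%), ID(x)


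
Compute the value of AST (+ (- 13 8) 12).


Evaluate inner: (- 13 8) = 5
Evaluate root: (+ 5 12) = 17
Result: 17


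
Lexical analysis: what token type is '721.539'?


Pattern: digits with a decimal point
Type: FLOAT_LITERAL


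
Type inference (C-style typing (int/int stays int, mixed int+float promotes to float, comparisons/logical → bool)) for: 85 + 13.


Operand types: int + int
Rule: mixed int/float promotes to float; int/int stays int
Result type: int


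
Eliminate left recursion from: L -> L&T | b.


Left-recursive alternatives: L&T; non-recursive: b
Introduce L': L -> bL', L' -> &TL' | ε


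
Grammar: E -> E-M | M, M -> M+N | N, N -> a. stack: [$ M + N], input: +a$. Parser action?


handle 'M+N' on top
Action: reduce (M -> M+N)


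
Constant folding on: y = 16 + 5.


16 + 5 = 21 at compile time
Optimized: y = 21


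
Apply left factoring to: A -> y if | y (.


Common prefix: 'y'
Factored: A -> y A', A' -> if | (


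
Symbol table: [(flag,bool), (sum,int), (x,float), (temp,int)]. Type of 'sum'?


Lookup 'sum' → type int


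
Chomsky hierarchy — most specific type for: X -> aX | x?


Right-linear: every RHS is a terminal or a terminal followed by one nonterminal
Classification: Type 3 (Regular)


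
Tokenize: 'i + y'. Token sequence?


Scan left to right, longest-match per lexeme
Tokens: ID(i), OP(+), ID(y)


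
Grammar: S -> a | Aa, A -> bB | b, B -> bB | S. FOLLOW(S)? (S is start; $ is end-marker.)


$ ∈ FOLLOW(S). For each A -> αBβ: add FIRST(β)\{ε} to FOLLOW(B); if β nullable, add FOLLOW(A).
FOLLOW(S) = {$, a}


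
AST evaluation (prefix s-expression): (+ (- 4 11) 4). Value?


Evaluate inner: (- 4 11) = -7
Evaluate root: (+ -7 4) = -3
Result: -3


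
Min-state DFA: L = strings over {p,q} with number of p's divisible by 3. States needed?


Track (count of p) mod 3: states 0..2, accept at 0
Minimal DFA: 3 states


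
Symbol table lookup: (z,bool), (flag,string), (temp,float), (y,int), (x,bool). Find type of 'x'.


Lookup 'x' → type bool


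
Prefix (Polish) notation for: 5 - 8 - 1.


left-to-right (same/higher precedence on left): tree is (- (- 5 8) 1)
Prefix: - - 5 8 1


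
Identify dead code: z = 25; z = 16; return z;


first assignment to z is overwritten before any read
Dead: 'z = 25'


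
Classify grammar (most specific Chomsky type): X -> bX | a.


Right-linear: every RHS is a terminal or a terminal followed by one nonterminal
Classification: Type 3 (Regular)


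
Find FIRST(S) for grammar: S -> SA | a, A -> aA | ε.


Per alternative of S: FIRST(SA) = {a}; FIRST(a) = {a}
FIRST(S) = {a}


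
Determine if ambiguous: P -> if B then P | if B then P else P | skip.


dangling else: 'if B then if B then skip else skip' parses two ways
Ambiguous


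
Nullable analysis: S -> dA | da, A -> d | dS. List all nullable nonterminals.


A nonterminal is nullable iff some alternative derives ε (directly, or every symbol in it is nullable)
Nullable: {}


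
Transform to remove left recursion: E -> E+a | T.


Left-recursive alternatives: E+a; non-recursive: T
Introduce E': E -> TE', E' -> +aE' | ε


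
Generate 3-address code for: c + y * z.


Break into single-operator statements:
t1 = y * z
t2 = c + t1


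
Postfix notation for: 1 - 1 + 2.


Left to right (same or higher precedence on left)
Postfix: 1 1 - 2 +


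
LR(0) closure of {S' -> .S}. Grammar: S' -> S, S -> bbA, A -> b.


Start: S' -> .S
For each item with dot before a nonterminal B, add B -> .γ for every B-production
Closure: [S' -> .S, S -> .bbA]


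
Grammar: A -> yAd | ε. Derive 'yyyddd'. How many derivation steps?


Derivation: A => yAd => yyAdd => yyyAddd => yyyddd
Steps: 4


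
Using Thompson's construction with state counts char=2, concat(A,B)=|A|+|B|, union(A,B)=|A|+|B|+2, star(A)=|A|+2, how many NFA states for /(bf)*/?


Syntax tree has 2 char leaf(s), 0 union(s), 1 star(s)
chars contribute 2×2 = 4; each union adds +2; each star adds +2
Total: 4 + 0 + 2 = 6 states


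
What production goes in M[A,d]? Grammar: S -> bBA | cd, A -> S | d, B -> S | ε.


For [A, d]: 'd' ∈ FIRST(d)
Entry: A -> d


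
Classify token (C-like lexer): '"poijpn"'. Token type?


Pattern: double-quoted sequence
Type: STRING_LITERAL


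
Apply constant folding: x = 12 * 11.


12 * 11 = 132 at compile time
Optimized: x = 132


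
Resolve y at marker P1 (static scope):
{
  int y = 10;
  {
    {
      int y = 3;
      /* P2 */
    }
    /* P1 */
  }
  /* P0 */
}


P1's block does not declare y; resolves to the enclosing declaration at depth 0
y = 10


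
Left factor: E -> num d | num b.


Common prefix: 'num'
Factored: E -> num E', E' -> d | b


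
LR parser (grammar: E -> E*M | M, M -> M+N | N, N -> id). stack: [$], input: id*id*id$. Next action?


no handle on stack; shift 'id'
Action: shift


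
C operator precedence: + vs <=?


'+' is additive (level 9); '<=' is relational (level 7)
Higher level binds tighter
'+' has higher precedence than '<='


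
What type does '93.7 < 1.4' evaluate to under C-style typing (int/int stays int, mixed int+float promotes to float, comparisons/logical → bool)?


Operand types: float < float
Rule: comparison yields bool
Result type: bool


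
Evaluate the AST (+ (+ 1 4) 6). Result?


Evaluate inner: (+ 1 4) = 5
Evaluate root: (+ 5 6) = 11
Result: 11


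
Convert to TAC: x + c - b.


Break into single-operator statements:
t1 = x + c
t2 = t1 - b


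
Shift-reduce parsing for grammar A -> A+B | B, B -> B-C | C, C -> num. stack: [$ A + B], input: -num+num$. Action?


'-' can extend B; shift to build B -> B-C
Action: shift


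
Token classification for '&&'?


Pattern: operator symbol
Type: OPERATOR


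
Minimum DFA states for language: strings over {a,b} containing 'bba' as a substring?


KMP-style automaton: 3 progress states + 1 absorbing accept = 4
Minimal DFA: 4 states


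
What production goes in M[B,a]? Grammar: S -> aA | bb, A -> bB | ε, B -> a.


For [B, a]: 'a' ∈ FIRST(a)
Entry: B -> a


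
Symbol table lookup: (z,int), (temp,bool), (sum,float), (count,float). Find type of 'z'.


Lookup 'z' → type int


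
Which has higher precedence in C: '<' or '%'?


'%' is multiplicative (level 10); '<' is relational (level 7)
Higher level binds tighter
'%' has higher precedence than '<'


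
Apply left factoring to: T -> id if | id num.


Common prefix: 'id'
Factored: T -> id T', T' -> if | num


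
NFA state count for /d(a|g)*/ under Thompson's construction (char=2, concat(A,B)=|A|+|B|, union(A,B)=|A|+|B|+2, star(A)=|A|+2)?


Syntax tree has 3 char leaf(s), 1 union(s), 1 star(s)
chars contribute 3×2 = 6; each union adds +2; each star adds +2
Total: 6 + 2 + 2 = 10 states


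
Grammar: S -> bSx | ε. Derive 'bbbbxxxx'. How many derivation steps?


Derivation: S => bSx => bbSxx => bbbSxxx => bbbbSxxxx => bbbbxxxx
Steps: 5


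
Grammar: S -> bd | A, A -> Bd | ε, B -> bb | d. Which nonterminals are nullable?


A nonterminal is nullable iff some alternative derives ε (directly, or every symbol in it is nullable)
Nullable: {A, S}


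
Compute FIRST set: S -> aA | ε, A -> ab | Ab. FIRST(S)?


Per alternative of S: FIRST(aA) = {a}; FIRST(ε) = {ε}
FIRST(S) = {a, ε}


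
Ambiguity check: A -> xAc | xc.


balanced x^n…c^n: each string has a unique parse
Unambiguous


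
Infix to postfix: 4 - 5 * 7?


* has higher precedence, evaluate 5*7 first
Postfix: 4 5 7 * -


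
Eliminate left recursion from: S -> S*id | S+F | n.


Left-recursive alternatives: S*id, S+F; non-recursive: n
Introduce S': S -> nS', S' -> *idS' | +FS' | ε


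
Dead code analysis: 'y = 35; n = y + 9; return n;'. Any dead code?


y is read by n's definition; n is returned
No dead code


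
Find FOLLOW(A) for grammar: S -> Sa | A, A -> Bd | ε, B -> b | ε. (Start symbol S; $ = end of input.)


$ ∈ FOLLOW(S). For each A -> αBβ: add FIRST(β)\{ε} to FOLLOW(B); if β nullable, add FOLLOW(A).
FOLLOW(A) = {$, a}


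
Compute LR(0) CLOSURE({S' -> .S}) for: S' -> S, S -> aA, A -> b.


Start: S' -> .S
For each item with dot before a nonterminal B, add B -> .γ for every B-production
Closure: [S' -> .S, S -> .aA]


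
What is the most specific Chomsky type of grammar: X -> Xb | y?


Left-linear: every RHS is a terminal or one nonterminal followed by a terminal
Classification: Type 3 (Regular)


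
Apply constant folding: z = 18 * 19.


18 * 19 = 342 at compile time
Optimized: z = 342


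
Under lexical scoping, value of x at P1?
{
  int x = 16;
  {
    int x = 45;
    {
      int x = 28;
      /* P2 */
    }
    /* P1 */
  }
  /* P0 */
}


x declared in the same block as P1
x = 45


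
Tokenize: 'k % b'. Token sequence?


Scan left to right, longest-match per lexeme
Tokens: ID(k), OP(%), ID(b)


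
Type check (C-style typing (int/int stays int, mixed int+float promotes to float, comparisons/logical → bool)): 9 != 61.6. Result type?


Operand types: int != float
Rule: comparison yields bool
Result type: bool


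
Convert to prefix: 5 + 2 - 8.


left-to-right (same/higher precedence on left): tree is (- (+ 5 2) 8)
Prefix: - + 5 2 8


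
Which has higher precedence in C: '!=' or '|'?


'!=' is equality (level 6); '|' is bitwise OR (level 3)
Higher level binds tighter
'!=' has higher precedence than '|'


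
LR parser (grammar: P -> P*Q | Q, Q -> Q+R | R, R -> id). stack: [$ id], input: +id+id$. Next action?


'id' on top is the handle for R -> id
Action: reduce (R -> id)


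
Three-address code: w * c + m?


Break into single-operator statements:
t1 = w * c
t2 = t1 + m


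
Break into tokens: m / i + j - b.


Scan left to right, longest-match per lexeme
Tokens: ID(m), OP(/), ID(i), OP(+), ID(j), OP(-), ID(b)


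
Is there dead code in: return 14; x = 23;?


statement follows a return and is unreachable
Dead: 'x = 23'


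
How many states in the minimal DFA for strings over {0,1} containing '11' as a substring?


KMP-style automaton: 2 progress states + 1 absorbing accept = 3
Minimal DFA: 3 states


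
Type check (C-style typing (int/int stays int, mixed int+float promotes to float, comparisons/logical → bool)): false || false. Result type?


Operand types: bool || bool
Rule: logical operators take bool operands and yield bool
Result type: bool


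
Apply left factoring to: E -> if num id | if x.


Common prefix: 'if'
Factored: E -> if E', E' -> num id | x


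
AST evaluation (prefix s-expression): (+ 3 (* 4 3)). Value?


Evaluate inner: (* 4 3) = 12
Evaluate root: (+ 3 12) = 15
Result: 15


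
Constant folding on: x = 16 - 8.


16 - 8 = 8 at compile time
Optimized: x = 8


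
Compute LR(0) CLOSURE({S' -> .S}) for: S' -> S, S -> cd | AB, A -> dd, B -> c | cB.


Start: S' -> .S
For each item with dot before a nonterminal B, add B -> .γ for every B-production
Closure: [S' -> .S, S -> .cd, S -> .AB, A -> .dd]


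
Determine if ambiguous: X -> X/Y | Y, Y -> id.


precedence layered via separate nonterminal Y: deterministic
Unambiguous


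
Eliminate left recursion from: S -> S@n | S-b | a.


Left-recursive alternatives: S@n, S-b; non-recursive: a
Introduce S': S -> aS', S' -> @nS' | -bS' | ε


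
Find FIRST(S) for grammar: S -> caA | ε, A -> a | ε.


Per alternative of S: FIRST(caA) = {c}; FIRST(ε) = {ε}
FIRST(S) = {c, ε}


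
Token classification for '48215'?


Pattern: digits only
Type: INTEGER_LITERAL


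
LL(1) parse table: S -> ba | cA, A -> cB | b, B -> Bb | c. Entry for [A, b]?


For [A, b]: 'b' ∈ FIRST(b)
Entry: A -> b


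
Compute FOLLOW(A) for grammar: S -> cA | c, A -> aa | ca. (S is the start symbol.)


$ ∈ FOLLOW(S). For each A -> αBβ: add FIRST(β)\{ε} to FOLLOW(B); if β nullable, add FOLLOW(A).
FOLLOW(A) = {$}


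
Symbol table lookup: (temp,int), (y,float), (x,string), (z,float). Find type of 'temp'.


Lookup 'temp' → type int


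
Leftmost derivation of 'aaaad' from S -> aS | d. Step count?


Derivation: S => aS => aaS => aaaS => aaaaS => aaaad
Steps: 5


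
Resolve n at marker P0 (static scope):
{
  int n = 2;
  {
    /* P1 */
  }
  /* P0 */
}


n declared in the same block as P0
n = 2


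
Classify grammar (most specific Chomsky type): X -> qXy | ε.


Single nonterminal LHS, but q^n y^n is not regular
Classification: Type 2 (Context-Free)


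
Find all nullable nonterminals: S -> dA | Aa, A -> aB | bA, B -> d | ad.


A nonterminal is nullable iff some alternative derives ε (directly, or every symbol in it is nullable)
Nullable: {}


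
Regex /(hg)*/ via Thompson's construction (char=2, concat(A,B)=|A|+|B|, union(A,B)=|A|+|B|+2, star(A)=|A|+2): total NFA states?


Syntax tree has 2 char leaf(s), 0 union(s), 1 star(s)
chars contribute 2×2 = 4; each union adds +2; each star adds +2
Total: 4 + 0 + 2 = 6 states


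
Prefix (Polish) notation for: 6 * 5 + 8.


left-to-right (same/higher precedence on left): tree is (+ (* 6 5) 8)
Prefix: + * 6 5 8


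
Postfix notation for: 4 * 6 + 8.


Left to right (same or higher precedence on left)
Postfix: 4 6 * 8 +


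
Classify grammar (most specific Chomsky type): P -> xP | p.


Right-linear: every RHS is a terminal or a terminal followed by one nonterminal
Classification: Type 3 (Regular)


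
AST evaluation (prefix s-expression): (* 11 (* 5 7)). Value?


Evaluate inner: (* 5 7) = 35
Evaluate root: (* 11 35) = 385
Result: 385


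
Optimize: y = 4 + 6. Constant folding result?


4 + 6 = 10 at compile time
Optimized: y = 10


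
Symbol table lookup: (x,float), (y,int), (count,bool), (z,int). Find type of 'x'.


Lookup 'x' → type float


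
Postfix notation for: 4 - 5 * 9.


* has higher precedence, evaluate 5*9 first
Postfix: 4 5 9 * -


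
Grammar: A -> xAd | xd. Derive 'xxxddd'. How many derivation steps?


Derivation: A => xAd => xxAdd => xxxddd
Steps: 3


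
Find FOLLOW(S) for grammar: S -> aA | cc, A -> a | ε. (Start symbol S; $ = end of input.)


$ ∈ FOLLOW(S). For each A -> αBβ: add FIRST(β)\{ε} to FOLLOW(B); if β nullable, add FOLLOW(A).
FOLLOW(S) = {$}


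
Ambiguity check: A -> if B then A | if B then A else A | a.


dangling else: 'if B then if B then a else a' parses two ways
Ambiguous


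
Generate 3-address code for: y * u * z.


Break into single-operator statements:
t1 = y * u
t2 = t1 * z


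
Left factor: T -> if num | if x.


Common prefix: 'if'
Factored: T -> if T', T' -> num | x


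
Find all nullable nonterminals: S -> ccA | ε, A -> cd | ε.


A nonterminal is nullable iff some alternative derives ε (directly, or every symbol in it is nullable)
Nullable: {A, S}


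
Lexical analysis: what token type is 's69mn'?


Pattern: letter/underscore followed by alphanumerics, not a keyword
Type: IDENTIFIER


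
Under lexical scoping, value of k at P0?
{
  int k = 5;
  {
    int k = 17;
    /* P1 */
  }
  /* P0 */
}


k declared in the same block as P0
k = 5


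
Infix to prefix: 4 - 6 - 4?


left-to-right (same/higher precedence on left): tree is (- (- 4 6) 4)
Prefix: - - 4 6 4


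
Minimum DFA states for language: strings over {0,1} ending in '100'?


Track the longest suffix of input matching a prefix of '100': 4 classes (prefixes of length 0..3)
Minimal DFA: 4 states


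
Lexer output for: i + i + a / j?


Scan left to right, longest-match per lexeme
Tokens: ID(i), OP(+), ID(i), OP(+), ID(a), OP(/), ID(j)


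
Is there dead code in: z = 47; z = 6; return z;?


first assignment to z is overwritten before any read
Dead: 'z = 47'


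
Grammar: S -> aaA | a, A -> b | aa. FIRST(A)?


Per alternative of A: FIRST(b) = {b}; FIRST(aa) = {a}
FIRST(A) = {a, b}


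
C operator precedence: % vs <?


'%' is multiplicative (level 10); '<' is relational (level 7)
Higher level binds tighter
'%' has higher precedence than '<'


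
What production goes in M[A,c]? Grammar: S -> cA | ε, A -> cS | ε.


For [A, c]: 'c' ∈ FIRST(cS)
Entry: A -> cS


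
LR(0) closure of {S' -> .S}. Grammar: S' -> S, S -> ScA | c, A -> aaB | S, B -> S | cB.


Start: S' -> .S
For each item with dot before a nonterminal B, add B -> .γ for every B-production
Closure: [S' -> .S, S -> .ScA, S -> .c]


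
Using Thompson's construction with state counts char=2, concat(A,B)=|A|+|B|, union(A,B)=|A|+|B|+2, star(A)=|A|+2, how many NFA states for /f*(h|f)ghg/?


Syntax tree has 6 char leaf(s), 1 union(s), 1 star(s)
chars contribute 6×2 = 12; each union adds +2; each star adds +2
Total: 12 + 2 + 2 = 16 states


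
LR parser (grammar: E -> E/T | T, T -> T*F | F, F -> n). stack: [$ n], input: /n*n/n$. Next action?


'n' on top is the handle for F -> n
Action: reduce (F -> n)


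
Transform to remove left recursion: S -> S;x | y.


Left-recursive alternatives: S;x; non-recursive: y
Introduce S': S -> yS', S' -> ;xS' | ε


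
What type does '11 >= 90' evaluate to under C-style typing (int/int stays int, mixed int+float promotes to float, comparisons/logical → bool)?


Operand types: int >= int
Rule: comparison yields bool
Result type: bool


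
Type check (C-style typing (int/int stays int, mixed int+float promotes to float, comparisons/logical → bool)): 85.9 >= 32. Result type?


Operand types: float >= int
Rule: comparison yields bool
Result type: bool


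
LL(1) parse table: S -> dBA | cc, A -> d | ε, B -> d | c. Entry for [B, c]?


For [B, c]: 'c' ∈ FIRST(c)
Entry: B -> c


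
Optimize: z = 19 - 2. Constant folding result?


19 - 2 = 17 at compile time
Optimized: z = 17


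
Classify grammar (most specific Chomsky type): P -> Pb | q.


Left-linear: every RHS is a terminal or one nonterminal followed by a terminal
Classification: Type 3 (Regular)


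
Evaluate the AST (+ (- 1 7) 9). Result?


Evaluate inner: (- 1 7) = -6
Evaluate root: (+ -6 9) = 3
Result: 3


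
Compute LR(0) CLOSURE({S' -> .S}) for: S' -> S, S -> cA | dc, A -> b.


Start: S' -> .S
For each item with dot before a nonterminal B, add B -> .γ for every B-production
Closure: [S' -> .S, S -> .cA, S -> .dc]


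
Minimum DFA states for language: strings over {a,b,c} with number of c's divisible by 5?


Track (count of c) mod 5: states 0..4, accept at 0
Minimal DFA: 5 states


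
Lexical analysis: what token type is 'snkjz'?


Pattern: letter/underscore followed by alphanumerics, not a keyword
Type: IDENTIFIER


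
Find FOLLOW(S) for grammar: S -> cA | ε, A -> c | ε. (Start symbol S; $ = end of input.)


$ ∈ FOLLOW(S). For each A -> αBβ: add FIRST(β)\{ε} to FOLLOW(B); if β nullable, add FOLLOW(A).
FOLLOW(S) = {$}


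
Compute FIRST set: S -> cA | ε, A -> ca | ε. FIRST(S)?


Per alternative of S: FIRST(cA) = {c}; FIRST(ε) = {ε}
FIRST(S) = {c, ε}


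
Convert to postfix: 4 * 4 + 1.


Left to right (same or higher precedence on left)
Postfix: 4 4 * 1 +


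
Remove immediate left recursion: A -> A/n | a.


Left-recursive alternatives: A/n; non-recursive: a
Introduce A': A -> aA', A' -> /nA' | ε


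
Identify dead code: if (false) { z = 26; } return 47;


condition is constant false, so the whole block is unreachable
Dead: 'if (false) { z = 26; }'


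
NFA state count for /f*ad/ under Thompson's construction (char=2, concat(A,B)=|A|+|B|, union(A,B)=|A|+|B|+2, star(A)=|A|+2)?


Syntax tree has 3 char leaf(s), 0 union(s), 1 star(s)
chars contribute 3×2 = 6; each union adds +2; each star adds +2
Total: 6 + 0 + 2 = 8 states


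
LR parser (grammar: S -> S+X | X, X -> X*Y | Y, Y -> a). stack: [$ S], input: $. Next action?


start symbol S on stack, input exhausted
Action: accept


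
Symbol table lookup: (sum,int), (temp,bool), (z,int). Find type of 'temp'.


Lookup 'temp' → type bool


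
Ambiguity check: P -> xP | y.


right-linear, alternatives start with distinct terminals 'x' vs 'y': unique leftmost derivation
Unambiguous


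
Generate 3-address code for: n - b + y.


Break into single-operator statements:
t1 = n - b
t2 = t1 + y


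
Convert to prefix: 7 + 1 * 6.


'*' binds tighter: tree is (+ 7 (* 1 6))
Prefix: + 7 * 1 6


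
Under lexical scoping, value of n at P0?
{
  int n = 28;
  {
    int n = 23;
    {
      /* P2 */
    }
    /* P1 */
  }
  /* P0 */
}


n declared in the same block as P0
n = 28


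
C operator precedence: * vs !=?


'*' is multiplicative (level 10); '!=' is equality (level 6)
Higher level binds tighter
'*' has higher precedence than '!='


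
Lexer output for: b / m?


Scan left to right, longest-match per lexeme
Tokens: ID(b), OP(/), ID(m)


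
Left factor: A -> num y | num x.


Common prefix: 'num'
Factored: A -> num A', A' -> y | x


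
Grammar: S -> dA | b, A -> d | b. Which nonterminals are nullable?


A nonterminal is nullable iff some alternative derives ε (directly, or every symbol in it is nullable)
Nullable: {}


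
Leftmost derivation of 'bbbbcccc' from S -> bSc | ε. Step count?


Derivation: S => bSc => bbScc => bbbSccc => bbbbScccc => bbbbcccc
Steps: 5


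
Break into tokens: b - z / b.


Scan left to right, longest-match per lexeme
Tokens: ID(b), OP(-), ID(z), OP(/), ID(b)


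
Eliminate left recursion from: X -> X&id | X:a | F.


Left-recursive alternatives: X&id, X:a; non-recursive: F
Introduce X': X -> FX', X' -> &idX' | :aX' | ε


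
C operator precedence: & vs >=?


'>=' is relational (level 7); '&' is bitwise AND (level 5)
Higher level binds tighter
'>=' has higher precedence than '&'


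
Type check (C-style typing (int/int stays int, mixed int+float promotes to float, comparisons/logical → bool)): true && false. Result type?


Operand types: bool && bool
Rule: logical operators take bool operands and yield bool
Result type: bool


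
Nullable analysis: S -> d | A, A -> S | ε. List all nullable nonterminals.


A nonterminal is nullable iff some alternative derives ε (directly, or every symbol in it is nullable)
Nullable: {A, S}


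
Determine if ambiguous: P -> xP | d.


right-linear, alternatives start with distinct terminals 'x' vs 'd': unique leftmost derivation
Unambiguous


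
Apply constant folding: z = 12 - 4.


12 - 4 = 8 at compile time
Optimized: z = 8


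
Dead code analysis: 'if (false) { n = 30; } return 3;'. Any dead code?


condition is constant false, so the whole block is unreachable
Dead: 'if (false) { n = 30; }'


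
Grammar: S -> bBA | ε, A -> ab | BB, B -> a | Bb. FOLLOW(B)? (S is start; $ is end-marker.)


$ ∈ FOLLOW(S). For each A -> αBβ: add FIRST(β)\{ε} to FOLLOW(B); if β nullable, add FOLLOW(A).
FOLLOW(B) = {$, a, b}


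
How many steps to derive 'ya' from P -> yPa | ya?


Derivation: P => ya
Steps: 1


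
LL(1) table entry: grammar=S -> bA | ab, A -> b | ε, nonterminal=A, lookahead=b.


For [A, b]: 'b' ∈ FIRST(b)
Entry: A -> b


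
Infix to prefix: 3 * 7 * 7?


left-to-right (same/higher precedence on left): tree is (* (* 3 7) 7)
Prefix: * * 3 7 7


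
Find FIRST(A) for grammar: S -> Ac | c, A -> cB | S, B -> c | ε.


Per alternative of A: FIRST(cB) = {c}; FIRST(S) = {c}
FIRST(A) = {c}


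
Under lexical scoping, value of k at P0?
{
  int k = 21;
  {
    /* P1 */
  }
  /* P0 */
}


k declared in the same block as P0
k = 21


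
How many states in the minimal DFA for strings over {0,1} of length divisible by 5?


Track length mod 5: states 0..4, accept at 0
Minimal DFA: 5 states


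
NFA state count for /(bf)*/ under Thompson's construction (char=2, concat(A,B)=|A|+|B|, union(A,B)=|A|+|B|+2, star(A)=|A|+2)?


Syntax tree has 2 char leaf(s), 0 union(s), 1 star(s)
chars contribute 2×2 = 4; each union adds +2; each star adds +2
Total: 4 + 0 + 2 = 6 states


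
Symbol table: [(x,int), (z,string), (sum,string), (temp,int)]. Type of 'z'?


Lookup 'z' → type string
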